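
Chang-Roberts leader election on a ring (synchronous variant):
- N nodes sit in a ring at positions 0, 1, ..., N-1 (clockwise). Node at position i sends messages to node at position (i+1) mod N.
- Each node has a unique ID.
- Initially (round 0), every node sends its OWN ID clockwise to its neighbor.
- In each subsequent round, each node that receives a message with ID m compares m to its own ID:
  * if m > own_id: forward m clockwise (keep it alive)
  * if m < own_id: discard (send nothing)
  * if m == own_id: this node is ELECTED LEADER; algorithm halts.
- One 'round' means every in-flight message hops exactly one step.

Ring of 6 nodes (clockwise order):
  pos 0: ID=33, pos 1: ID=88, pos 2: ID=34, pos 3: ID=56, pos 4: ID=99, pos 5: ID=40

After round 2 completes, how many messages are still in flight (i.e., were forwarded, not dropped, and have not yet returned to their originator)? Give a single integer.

Round 1: pos1(id88) recv 33: drop; pos2(id34) recv 88: fwd; pos3(id56) recv 34: drop; pos4(id99) recv 56: drop; pos5(id40) recv 99: fwd; pos0(id33) recv 40: fwd
Round 2: pos3(id56) recv 88: fwd; pos0(id33) recv 99: fwd; pos1(id88) recv 40: drop
After round 2: 2 messages still in flight

Answer: 2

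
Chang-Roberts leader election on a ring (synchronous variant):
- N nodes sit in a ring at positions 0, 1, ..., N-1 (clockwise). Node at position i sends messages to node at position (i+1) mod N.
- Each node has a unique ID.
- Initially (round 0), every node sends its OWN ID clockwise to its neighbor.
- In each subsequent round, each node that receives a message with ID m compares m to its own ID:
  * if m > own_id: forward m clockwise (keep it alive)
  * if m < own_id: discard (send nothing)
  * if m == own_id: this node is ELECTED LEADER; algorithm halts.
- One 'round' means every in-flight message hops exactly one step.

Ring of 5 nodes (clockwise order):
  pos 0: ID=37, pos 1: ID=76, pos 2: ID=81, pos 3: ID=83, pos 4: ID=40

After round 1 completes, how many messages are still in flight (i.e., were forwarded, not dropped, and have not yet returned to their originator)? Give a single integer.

Round 1: pos1(id76) recv 37: drop; pos2(id81) recv 76: drop; pos3(id83) recv 81: drop; pos4(id40) recv 83: fwd; pos0(id37) recv 40: fwd
After round 1: 2 messages still in flight

Answer: 2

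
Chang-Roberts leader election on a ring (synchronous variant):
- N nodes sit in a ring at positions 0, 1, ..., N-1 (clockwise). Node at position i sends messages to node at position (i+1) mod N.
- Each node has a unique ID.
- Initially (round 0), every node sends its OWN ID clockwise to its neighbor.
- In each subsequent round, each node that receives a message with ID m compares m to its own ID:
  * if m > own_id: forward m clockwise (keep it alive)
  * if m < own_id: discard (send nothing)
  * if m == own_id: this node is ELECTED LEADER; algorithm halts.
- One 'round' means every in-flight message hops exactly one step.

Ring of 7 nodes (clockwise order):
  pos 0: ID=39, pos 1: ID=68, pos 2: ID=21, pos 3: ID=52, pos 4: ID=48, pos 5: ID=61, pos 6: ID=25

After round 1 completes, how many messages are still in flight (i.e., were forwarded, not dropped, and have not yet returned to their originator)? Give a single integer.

Answer: 3

Derivation:
Round 1: pos1(id68) recv 39: drop; pos2(id21) recv 68: fwd; pos3(id52) recv 21: drop; pos4(id48) recv 52: fwd; pos5(id61) recv 48: drop; pos6(id25) recv 61: fwd; pos0(id39) recv 25: drop
After round 1: 3 messages still in flight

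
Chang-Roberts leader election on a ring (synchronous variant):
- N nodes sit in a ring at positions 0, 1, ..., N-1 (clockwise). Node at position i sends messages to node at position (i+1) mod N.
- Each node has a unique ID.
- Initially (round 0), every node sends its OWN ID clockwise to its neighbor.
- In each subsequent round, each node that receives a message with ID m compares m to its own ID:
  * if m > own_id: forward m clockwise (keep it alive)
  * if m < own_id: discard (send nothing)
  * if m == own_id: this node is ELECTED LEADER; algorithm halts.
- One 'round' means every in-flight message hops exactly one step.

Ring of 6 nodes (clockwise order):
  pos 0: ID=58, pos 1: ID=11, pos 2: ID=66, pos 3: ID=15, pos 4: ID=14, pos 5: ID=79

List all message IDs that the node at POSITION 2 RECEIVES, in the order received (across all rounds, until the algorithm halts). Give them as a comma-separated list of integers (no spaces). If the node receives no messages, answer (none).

Answer: 11,58,79

Derivation:
Round 1: pos1(id11) recv 58: fwd; pos2(id66) recv 11: drop; pos3(id15) recv 66: fwd; pos4(id14) recv 15: fwd; pos5(id79) recv 14: drop; pos0(id58) recv 79: fwd
Round 2: pos2(id66) recv 58: drop; pos4(id14) recv 66: fwd; pos5(id79) recv 15: drop; pos1(id11) recv 79: fwd
Round 3: pos5(id79) recv 66: drop; pos2(id66) recv 79: fwd
Round 4: pos3(id15) recv 79: fwd
Round 5: pos4(id14) recv 79: fwd
Round 6: pos5(id79) recv 79: ELECTED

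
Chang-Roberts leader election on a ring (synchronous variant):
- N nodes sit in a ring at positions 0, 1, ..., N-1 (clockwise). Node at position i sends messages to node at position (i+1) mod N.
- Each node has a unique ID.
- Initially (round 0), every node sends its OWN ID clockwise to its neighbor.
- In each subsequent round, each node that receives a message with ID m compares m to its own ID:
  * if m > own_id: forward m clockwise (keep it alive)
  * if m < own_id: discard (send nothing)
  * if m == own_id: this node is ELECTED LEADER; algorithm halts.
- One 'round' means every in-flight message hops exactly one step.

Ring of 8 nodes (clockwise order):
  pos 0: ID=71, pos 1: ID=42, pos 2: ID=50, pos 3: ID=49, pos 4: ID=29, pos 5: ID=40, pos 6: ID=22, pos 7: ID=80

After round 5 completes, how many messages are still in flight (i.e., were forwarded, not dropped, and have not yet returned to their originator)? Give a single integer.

Round 1: pos1(id42) recv 71: fwd; pos2(id50) recv 42: drop; pos3(id49) recv 50: fwd; pos4(id29) recv 49: fwd; pos5(id40) recv 29: drop; pos6(id22) recv 40: fwd; pos7(id80) recv 22: drop; pos0(id71) recv 80: fwd
Round 2: pos2(id50) recv 71: fwd; pos4(id29) recv 50: fwd; pos5(id40) recv 49: fwd; pos7(id80) recv 40: drop; pos1(id42) recv 80: fwd
Round 3: pos3(id49) recv 71: fwd; pos5(id40) recv 50: fwd; pos6(id22) recv 49: fwd; pos2(id50) recv 80: fwd
Round 4: pos4(id29) recv 71: fwd; pos6(id22) recv 50: fwd; pos7(id80) recv 49: drop; pos3(id49) recv 80: fwd
Round 5: pos5(id40) recv 71: fwd; pos7(id80) recv 50: drop; pos4(id29) recv 80: fwd
After round 5: 2 messages still in flight

Answer: 2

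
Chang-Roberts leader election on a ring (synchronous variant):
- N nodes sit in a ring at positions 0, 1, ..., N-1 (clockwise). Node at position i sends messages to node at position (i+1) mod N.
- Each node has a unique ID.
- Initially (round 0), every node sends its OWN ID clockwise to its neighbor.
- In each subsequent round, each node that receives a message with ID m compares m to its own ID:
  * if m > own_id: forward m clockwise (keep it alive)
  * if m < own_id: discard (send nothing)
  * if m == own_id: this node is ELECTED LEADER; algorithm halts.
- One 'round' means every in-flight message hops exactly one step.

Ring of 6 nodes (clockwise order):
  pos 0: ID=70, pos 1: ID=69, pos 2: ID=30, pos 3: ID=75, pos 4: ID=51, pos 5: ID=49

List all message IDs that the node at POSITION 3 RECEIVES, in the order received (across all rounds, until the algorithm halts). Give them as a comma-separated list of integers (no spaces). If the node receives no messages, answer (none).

Round 1: pos1(id69) recv 70: fwd; pos2(id30) recv 69: fwd; pos3(id75) recv 30: drop; pos4(id51) recv 75: fwd; pos5(id49) recv 51: fwd; pos0(id70) recv 49: drop
Round 2: pos2(id30) recv 70: fwd; pos3(id75) recv 69: drop; pos5(id49) recv 75: fwd; pos0(id70) recv 51: drop
Round 3: pos3(id75) recv 70: drop; pos0(id70) recv 75: fwd
Round 4: pos1(id69) recv 75: fwd
Round 5: pos2(id30) recv 75: fwd
Round 6: pos3(id75) recv 75: ELECTED

Answer: 30,69,70,75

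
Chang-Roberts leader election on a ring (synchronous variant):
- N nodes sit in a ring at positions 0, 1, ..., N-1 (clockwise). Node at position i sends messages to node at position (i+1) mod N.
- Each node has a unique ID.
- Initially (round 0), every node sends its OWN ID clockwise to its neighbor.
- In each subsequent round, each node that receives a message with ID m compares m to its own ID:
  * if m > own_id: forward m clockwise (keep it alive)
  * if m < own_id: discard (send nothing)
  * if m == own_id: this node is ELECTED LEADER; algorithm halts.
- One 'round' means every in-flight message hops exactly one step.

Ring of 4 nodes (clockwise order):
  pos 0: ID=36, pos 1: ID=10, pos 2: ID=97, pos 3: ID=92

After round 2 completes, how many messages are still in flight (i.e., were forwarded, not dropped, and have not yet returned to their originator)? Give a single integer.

Answer: 2

Derivation:
Round 1: pos1(id10) recv 36: fwd; pos2(id97) recv 10: drop; pos3(id92) recv 97: fwd; pos0(id36) recv 92: fwd
Round 2: pos2(id97) recv 36: drop; pos0(id36) recv 97: fwd; pos1(id10) recv 92: fwd
After round 2: 2 messages still in flight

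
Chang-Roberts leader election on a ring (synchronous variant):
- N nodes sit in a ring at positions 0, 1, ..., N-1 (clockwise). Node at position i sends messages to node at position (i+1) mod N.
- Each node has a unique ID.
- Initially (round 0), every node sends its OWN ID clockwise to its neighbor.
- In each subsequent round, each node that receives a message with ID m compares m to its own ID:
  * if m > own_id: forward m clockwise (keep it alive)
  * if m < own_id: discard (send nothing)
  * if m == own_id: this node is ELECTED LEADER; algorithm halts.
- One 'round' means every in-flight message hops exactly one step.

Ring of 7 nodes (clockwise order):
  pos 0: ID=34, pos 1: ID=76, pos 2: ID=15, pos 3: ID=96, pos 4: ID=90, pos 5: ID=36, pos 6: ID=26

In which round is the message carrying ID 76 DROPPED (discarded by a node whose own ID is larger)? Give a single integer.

Round 1: pos1(id76) recv 34: drop; pos2(id15) recv 76: fwd; pos3(id96) recv 15: drop; pos4(id90) recv 96: fwd; pos5(id36) recv 90: fwd; pos6(id26) recv 36: fwd; pos0(id34) recv 26: drop
Round 2: pos3(id96) recv 76: drop; pos5(id36) recv 96: fwd; pos6(id26) recv 90: fwd; pos0(id34) recv 36: fwd
Round 3: pos6(id26) recv 96: fwd; pos0(id34) recv 90: fwd; pos1(id76) recv 36: drop
Round 4: pos0(id34) recv 96: fwd; pos1(id76) recv 90: fwd
Round 5: pos1(id76) recv 96: fwd; pos2(id15) recv 90: fwd
Round 6: pos2(id15) recv 96: fwd; pos3(id96) recv 90: drop
Round 7: pos3(id96) recv 96: ELECTED
Message ID 76 originates at pos 1; dropped at pos 3 in round 2

Answer: 2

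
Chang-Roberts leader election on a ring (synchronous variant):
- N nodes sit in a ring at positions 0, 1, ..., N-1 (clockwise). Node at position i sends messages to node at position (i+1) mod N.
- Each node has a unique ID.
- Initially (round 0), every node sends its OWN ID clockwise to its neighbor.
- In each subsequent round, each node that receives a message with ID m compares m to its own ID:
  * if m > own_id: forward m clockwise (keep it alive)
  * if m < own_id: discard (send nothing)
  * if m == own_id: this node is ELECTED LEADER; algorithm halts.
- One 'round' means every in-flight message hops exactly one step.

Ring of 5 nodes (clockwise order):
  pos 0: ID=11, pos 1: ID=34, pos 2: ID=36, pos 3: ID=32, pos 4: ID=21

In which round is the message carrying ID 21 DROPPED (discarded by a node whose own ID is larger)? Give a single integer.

Answer: 2

Derivation:
Round 1: pos1(id34) recv 11: drop; pos2(id36) recv 34: drop; pos3(id32) recv 36: fwd; pos4(id21) recv 32: fwd; pos0(id11) recv 21: fwd
Round 2: pos4(id21) recv 36: fwd; pos0(id11) recv 32: fwd; pos1(id34) recv 21: drop
Round 3: pos0(id11) recv 36: fwd; pos1(id34) recv 32: drop
Round 4: pos1(id34) recv 36: fwd
Round 5: pos2(id36) recv 36: ELECTED
Message ID 21 originates at pos 4; dropped at pos 1 in round 2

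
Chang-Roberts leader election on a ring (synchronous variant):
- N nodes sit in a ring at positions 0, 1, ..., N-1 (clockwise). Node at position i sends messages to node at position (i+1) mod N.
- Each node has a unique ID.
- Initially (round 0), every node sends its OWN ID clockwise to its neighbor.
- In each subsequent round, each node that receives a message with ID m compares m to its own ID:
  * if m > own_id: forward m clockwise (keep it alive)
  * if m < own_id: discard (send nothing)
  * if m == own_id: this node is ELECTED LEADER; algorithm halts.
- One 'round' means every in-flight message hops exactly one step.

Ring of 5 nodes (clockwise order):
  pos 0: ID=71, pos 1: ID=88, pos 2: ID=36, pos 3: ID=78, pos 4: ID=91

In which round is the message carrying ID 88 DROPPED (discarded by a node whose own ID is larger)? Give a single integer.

Answer: 3

Derivation:
Round 1: pos1(id88) recv 71: drop; pos2(id36) recv 88: fwd; pos3(id78) recv 36: drop; pos4(id91) recv 78: drop; pos0(id71) recv 91: fwd
Round 2: pos3(id78) recv 88: fwd; pos1(id88) recv 91: fwd
Round 3: pos4(id91) recv 88: drop; pos2(id36) recv 91: fwd
Round 4: pos3(id78) recv 91: fwd
Round 5: pos4(id91) recv 91: ELECTED
Message ID 88 originates at pos 1; dropped at pos 4 in round 3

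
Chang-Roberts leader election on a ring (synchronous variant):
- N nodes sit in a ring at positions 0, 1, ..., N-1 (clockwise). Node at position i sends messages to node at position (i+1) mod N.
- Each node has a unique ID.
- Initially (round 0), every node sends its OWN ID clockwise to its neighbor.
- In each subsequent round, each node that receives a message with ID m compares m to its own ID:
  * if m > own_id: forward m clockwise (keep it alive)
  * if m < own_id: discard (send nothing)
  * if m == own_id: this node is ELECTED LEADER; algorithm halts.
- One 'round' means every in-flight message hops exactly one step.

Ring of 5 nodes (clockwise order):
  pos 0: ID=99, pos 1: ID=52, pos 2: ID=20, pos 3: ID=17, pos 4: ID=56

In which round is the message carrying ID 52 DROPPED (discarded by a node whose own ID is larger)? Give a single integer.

Round 1: pos1(id52) recv 99: fwd; pos2(id20) recv 52: fwd; pos3(id17) recv 20: fwd; pos4(id56) recv 17: drop; pos0(id99) recv 56: drop
Round 2: pos2(id20) recv 99: fwd; pos3(id17) recv 52: fwd; pos4(id56) recv 20: drop
Round 3: pos3(id17) recv 99: fwd; pos4(id56) recv 52: drop
Round 4: pos4(id56) recv 99: fwd
Round 5: pos0(id99) recv 99: ELECTED
Message ID 52 originates at pos 1; dropped at pos 4 in round 3

Answer: 3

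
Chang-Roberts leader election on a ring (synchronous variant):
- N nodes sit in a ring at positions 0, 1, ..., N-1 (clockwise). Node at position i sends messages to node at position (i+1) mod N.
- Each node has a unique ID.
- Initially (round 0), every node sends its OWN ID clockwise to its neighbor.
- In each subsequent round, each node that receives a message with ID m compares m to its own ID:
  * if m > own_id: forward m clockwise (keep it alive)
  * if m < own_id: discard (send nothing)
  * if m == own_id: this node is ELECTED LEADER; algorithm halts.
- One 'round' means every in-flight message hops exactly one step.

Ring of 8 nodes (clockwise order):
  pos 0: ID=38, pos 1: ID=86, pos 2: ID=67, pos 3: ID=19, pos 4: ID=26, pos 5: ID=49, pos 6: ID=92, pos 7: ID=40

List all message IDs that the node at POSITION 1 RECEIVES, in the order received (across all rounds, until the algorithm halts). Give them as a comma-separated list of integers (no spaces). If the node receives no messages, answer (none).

Round 1: pos1(id86) recv 38: drop; pos2(id67) recv 86: fwd; pos3(id19) recv 67: fwd; pos4(id26) recv 19: drop; pos5(id49) recv 26: drop; pos6(id92) recv 49: drop; pos7(id40) recv 92: fwd; pos0(id38) recv 40: fwd
Round 2: pos3(id19) recv 86: fwd; pos4(id26) recv 67: fwd; pos0(id38) recv 92: fwd; pos1(id86) recv 40: drop
Round 3: pos4(id26) recv 86: fwd; pos5(id49) recv 67: fwd; pos1(id86) recv 92: fwd
Round 4: pos5(id49) recv 86: fwd; pos6(id92) recv 67: drop; pos2(id67) recv 92: fwd
Round 5: pos6(id92) recv 86: drop; pos3(id19) recv 92: fwd
Round 6: pos4(id26) recv 92: fwd
Round 7: pos5(id49) recv 92: fwd
Round 8: pos6(id92) recv 92: ELECTED

Answer: 38,40,92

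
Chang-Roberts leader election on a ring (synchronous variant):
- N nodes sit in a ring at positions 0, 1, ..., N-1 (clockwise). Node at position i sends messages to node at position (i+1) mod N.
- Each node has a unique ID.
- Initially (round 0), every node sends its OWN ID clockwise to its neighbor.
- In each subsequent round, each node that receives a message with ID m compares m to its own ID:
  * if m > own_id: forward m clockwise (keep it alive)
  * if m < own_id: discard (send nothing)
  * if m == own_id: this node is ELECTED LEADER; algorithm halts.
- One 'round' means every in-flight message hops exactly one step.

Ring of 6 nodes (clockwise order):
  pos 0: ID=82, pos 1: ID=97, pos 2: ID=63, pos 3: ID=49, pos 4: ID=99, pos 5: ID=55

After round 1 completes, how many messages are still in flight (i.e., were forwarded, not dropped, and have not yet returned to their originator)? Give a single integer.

Answer: 3

Derivation:
Round 1: pos1(id97) recv 82: drop; pos2(id63) recv 97: fwd; pos3(id49) recv 63: fwd; pos4(id99) recv 49: drop; pos5(id55) recv 99: fwd; pos0(id82) recv 55: drop
After round 1: 3 messages still in flight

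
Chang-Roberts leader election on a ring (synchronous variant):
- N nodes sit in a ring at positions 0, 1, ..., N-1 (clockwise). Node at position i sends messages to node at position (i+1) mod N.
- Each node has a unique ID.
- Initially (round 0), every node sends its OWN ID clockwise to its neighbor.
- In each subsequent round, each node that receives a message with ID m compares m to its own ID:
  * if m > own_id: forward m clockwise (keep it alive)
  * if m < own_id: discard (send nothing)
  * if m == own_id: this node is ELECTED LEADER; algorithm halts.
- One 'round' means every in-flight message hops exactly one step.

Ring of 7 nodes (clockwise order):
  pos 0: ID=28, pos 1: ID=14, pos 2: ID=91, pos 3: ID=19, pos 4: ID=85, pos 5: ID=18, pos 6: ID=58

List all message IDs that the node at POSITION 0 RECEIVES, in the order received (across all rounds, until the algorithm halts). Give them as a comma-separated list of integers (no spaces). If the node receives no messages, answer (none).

Round 1: pos1(id14) recv 28: fwd; pos2(id91) recv 14: drop; pos3(id19) recv 91: fwd; pos4(id85) recv 19: drop; pos5(id18) recv 85: fwd; pos6(id58) recv 18: drop; pos0(id28) recv 58: fwd
Round 2: pos2(id91) recv 28: drop; pos4(id85) recv 91: fwd; pos6(id58) recv 85: fwd; pos1(id14) recv 58: fwd
Round 3: pos5(id18) recv 91: fwd; pos0(id28) recv 85: fwd; pos2(id91) recv 58: drop
Round 4: pos6(id58) recv 91: fwd; pos1(id14) recv 85: fwd
Round 5: pos0(id28) recv 91: fwd; pos2(id91) recv 85: drop
Round 6: pos1(id14) recv 91: fwd
Round 7: pos2(id91) recv 91: ELECTED

Answer: 58,85,91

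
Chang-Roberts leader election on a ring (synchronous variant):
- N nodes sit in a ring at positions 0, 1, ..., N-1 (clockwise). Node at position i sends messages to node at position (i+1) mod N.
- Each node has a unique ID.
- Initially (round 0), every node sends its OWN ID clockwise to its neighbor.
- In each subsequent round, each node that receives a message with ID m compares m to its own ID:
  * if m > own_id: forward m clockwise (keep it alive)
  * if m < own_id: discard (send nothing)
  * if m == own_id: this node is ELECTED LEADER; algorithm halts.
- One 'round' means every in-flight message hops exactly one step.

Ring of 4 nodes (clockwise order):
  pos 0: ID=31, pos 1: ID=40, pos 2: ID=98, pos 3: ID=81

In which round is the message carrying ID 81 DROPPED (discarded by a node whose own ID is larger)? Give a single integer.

Answer: 3

Derivation:
Round 1: pos1(id40) recv 31: drop; pos2(id98) recv 40: drop; pos3(id81) recv 98: fwd; pos0(id31) recv 81: fwd
Round 2: pos0(id31) recv 98: fwd; pos1(id40) recv 81: fwd
Round 3: pos1(id40) recv 98: fwd; pos2(id98) recv 81: drop
Round 4: pos2(id98) recv 98: ELECTED
Message ID 81 originates at pos 3; dropped at pos 2 in round 3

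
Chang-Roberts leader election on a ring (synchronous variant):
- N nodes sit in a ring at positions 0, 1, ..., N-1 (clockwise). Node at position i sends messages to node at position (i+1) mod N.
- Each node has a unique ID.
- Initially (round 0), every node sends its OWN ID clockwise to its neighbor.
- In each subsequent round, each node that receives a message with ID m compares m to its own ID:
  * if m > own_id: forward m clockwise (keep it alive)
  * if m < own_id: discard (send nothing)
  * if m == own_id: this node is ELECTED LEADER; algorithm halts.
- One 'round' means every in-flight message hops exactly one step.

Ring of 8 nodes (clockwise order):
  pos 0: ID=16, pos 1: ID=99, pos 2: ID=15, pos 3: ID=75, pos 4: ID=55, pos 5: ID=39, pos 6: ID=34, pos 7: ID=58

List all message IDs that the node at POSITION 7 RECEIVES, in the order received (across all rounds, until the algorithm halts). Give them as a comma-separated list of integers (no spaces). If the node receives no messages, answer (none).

Answer: 34,39,55,75,99

Derivation:
Round 1: pos1(id99) recv 16: drop; pos2(id15) recv 99: fwd; pos3(id75) recv 15: drop; pos4(id55) recv 75: fwd; pos5(id39) recv 55: fwd; pos6(id34) recv 39: fwd; pos7(id58) recv 34: drop; pos0(id16) recv 58: fwd
Round 2: pos3(id75) recv 99: fwd; pos5(id39) recv 75: fwd; pos6(id34) recv 55: fwd; pos7(id58) recv 39: drop; pos1(id99) recv 58: drop
Round 3: pos4(id55) recv 99: fwd; pos6(id34) recv 75: fwd; pos7(id58) recv 55: drop
Round 4: pos5(id39) recv 99: fwd; pos7(id58) recv 75: fwd
Round 5: pos6(id34) recv 99: fwd; pos0(id16) recv 75: fwd
Round 6: pos7(id58) recv 99: fwd; pos1(id99) recv 75: drop
Round 7: pos0(id16) recv 99: fwd
Round 8: pos1(id99) recv 99: ELECTED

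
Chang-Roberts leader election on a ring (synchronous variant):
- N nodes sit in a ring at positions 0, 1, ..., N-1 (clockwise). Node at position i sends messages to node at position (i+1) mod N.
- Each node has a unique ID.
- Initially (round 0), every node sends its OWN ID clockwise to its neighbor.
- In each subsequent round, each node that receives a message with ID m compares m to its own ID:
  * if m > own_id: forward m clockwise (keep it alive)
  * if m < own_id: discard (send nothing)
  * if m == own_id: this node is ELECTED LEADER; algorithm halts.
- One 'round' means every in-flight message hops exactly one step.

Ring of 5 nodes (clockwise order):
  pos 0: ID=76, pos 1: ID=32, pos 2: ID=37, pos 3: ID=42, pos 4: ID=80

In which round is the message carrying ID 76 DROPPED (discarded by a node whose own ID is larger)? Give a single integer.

Answer: 4

Derivation:
Round 1: pos1(id32) recv 76: fwd; pos2(id37) recv 32: drop; pos3(id42) recv 37: drop; pos4(id80) recv 42: drop; pos0(id76) recv 80: fwd
Round 2: pos2(id37) recv 76: fwd; pos1(id32) recv 80: fwd
Round 3: pos3(id42) recv 76: fwd; pos2(id37) recv 80: fwd
Round 4: pos4(id80) recv 76: drop; pos3(id42) recv 80: fwd
Round 5: pos4(id80) recv 80: ELECTED
Message ID 76 originates at pos 0; dropped at pos 4 in round 4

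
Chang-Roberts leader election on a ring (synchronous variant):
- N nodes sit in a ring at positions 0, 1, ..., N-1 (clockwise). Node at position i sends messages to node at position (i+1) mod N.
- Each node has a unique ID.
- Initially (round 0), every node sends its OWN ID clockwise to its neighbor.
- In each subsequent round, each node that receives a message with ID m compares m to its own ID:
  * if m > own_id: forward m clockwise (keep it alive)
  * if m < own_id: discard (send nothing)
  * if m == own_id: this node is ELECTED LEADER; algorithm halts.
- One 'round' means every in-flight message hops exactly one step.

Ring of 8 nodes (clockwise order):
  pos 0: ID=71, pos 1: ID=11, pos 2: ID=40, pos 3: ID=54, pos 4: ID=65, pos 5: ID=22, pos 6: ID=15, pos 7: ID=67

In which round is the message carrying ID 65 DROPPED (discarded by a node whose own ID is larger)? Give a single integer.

Answer: 3

Derivation:
Round 1: pos1(id11) recv 71: fwd; pos2(id40) recv 11: drop; pos3(id54) recv 40: drop; pos4(id65) recv 54: drop; pos5(id22) recv 65: fwd; pos6(id15) recv 22: fwd; pos7(id67) recv 15: drop; pos0(id71) recv 67: drop
Round 2: pos2(id40) recv 71: fwd; pos6(id15) recv 65: fwd; pos7(id67) recv 22: drop
Round 3: pos3(id54) recv 71: fwd; pos7(id67) recv 65: drop
Round 4: pos4(id65) recv 71: fwd
Round 5: pos5(id22) recv 71: fwd
Round 6: pos6(id15) recv 71: fwd
Round 7: pos7(id67) recv 71: fwd
Round 8: pos0(id71) recv 71: ELECTED
Message ID 65 originates at pos 4; dropped at pos 7 in round 3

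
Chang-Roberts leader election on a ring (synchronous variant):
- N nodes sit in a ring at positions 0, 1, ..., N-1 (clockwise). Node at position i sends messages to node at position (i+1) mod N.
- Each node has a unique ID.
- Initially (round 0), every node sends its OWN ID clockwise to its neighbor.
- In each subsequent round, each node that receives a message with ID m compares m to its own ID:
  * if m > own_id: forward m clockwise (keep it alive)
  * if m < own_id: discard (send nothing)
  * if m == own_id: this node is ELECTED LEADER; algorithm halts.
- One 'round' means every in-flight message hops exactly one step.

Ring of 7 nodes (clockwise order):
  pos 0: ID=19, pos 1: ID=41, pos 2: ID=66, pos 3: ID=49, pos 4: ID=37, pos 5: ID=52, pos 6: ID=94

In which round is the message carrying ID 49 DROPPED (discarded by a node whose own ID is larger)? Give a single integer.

Round 1: pos1(id41) recv 19: drop; pos2(id66) recv 41: drop; pos3(id49) recv 66: fwd; pos4(id37) recv 49: fwd; pos5(id52) recv 37: drop; pos6(id94) recv 52: drop; pos0(id19) recv 94: fwd
Round 2: pos4(id37) recv 66: fwd; pos5(id52) recv 49: drop; pos1(id41) recv 94: fwd
Round 3: pos5(id52) recv 66: fwd; pos2(id66) recv 94: fwd
Round 4: pos6(id94) recv 66: drop; pos3(id49) recv 94: fwd
Round 5: pos4(id37) recv 94: fwd
Round 6: pos5(id52) recv 94: fwd
Round 7: pos6(id94) recv 94: ELECTED
Message ID 49 originates at pos 3; dropped at pos 5 in round 2

Answer: 2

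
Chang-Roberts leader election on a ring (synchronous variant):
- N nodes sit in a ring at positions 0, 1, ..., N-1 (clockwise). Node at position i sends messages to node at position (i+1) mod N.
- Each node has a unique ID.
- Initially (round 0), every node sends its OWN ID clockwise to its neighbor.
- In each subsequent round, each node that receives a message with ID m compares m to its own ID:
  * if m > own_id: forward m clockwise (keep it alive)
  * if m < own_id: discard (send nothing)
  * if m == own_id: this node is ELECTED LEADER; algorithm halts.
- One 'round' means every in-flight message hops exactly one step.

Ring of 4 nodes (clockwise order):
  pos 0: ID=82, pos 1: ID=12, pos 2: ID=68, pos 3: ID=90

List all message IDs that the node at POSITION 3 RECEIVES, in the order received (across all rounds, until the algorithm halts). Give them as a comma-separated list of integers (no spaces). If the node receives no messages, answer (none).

Answer: 68,82,90

Derivation:
Round 1: pos1(id12) recv 82: fwd; pos2(id68) recv 12: drop; pos3(id90) recv 68: drop; pos0(id82) recv 90: fwd
Round 2: pos2(id68) recv 82: fwd; pos1(id12) recv 90: fwd
Round 3: pos3(id90) recv 82: drop; pos2(id68) recv 90: fwd
Round 4: pos3(id90) recv 90: ELECTED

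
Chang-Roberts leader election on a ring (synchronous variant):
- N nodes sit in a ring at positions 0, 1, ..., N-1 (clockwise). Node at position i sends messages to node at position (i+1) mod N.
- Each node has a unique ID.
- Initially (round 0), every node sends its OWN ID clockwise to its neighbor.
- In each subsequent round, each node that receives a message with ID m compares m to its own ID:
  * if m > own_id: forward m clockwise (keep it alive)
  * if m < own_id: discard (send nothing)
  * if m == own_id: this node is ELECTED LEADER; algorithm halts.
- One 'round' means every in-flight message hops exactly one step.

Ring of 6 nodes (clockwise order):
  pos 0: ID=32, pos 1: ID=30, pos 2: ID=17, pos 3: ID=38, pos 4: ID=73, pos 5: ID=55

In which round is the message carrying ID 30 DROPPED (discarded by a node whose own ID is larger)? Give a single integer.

Round 1: pos1(id30) recv 32: fwd; pos2(id17) recv 30: fwd; pos3(id38) recv 17: drop; pos4(id73) recv 38: drop; pos5(id55) recv 73: fwd; pos0(id32) recv 55: fwd
Round 2: pos2(id17) recv 32: fwd; pos3(id38) recv 30: drop; pos0(id32) recv 73: fwd; pos1(id30) recv 55: fwd
Round 3: pos3(id38) recv 32: drop; pos1(id30) recv 73: fwd; pos2(id17) recv 55: fwd
Round 4: pos2(id17) recv 73: fwd; pos3(id38) recv 55: fwd
Round 5: pos3(id38) recv 73: fwd; pos4(id73) recv 55: drop
Round 6: pos4(id73) recv 73: ELECTED
Message ID 30 originates at pos 1; dropped at pos 3 in round 2

Answer: 2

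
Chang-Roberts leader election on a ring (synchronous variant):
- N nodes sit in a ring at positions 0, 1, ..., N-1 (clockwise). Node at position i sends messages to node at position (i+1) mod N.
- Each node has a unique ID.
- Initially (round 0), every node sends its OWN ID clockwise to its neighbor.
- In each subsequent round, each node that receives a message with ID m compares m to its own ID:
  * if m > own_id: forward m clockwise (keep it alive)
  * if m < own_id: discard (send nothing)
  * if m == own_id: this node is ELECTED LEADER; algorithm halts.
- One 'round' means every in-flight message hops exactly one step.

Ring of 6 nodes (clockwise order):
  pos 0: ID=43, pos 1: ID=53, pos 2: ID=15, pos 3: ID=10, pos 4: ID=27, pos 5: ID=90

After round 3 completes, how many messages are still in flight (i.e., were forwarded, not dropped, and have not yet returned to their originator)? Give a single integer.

Answer: 2

Derivation:
Round 1: pos1(id53) recv 43: drop; pos2(id15) recv 53: fwd; pos3(id10) recv 15: fwd; pos4(id27) recv 10: drop; pos5(id90) recv 27: drop; pos0(id43) recv 90: fwd
Round 2: pos3(id10) recv 53: fwd; pos4(id27) recv 15: drop; pos1(id53) recv 90: fwd
Round 3: pos4(id27) recv 53: fwd; pos2(id15) recv 90: fwd
After round 3: 2 messages still in flight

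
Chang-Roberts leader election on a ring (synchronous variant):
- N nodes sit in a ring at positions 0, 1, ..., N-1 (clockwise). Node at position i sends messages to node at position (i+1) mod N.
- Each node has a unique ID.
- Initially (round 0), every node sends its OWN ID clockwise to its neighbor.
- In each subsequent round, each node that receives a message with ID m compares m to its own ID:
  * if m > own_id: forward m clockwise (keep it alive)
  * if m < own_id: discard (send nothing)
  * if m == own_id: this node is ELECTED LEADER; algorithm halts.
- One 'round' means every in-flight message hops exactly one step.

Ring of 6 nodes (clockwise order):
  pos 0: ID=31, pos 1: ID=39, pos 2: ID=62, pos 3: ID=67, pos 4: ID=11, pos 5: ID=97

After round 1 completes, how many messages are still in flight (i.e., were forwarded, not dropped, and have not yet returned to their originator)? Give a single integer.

Answer: 2

Derivation:
Round 1: pos1(id39) recv 31: drop; pos2(id62) recv 39: drop; pos3(id67) recv 62: drop; pos4(id11) recv 67: fwd; pos5(id97) recv 11: drop; pos0(id31) recv 97: fwd
After round 1: 2 messages still in flight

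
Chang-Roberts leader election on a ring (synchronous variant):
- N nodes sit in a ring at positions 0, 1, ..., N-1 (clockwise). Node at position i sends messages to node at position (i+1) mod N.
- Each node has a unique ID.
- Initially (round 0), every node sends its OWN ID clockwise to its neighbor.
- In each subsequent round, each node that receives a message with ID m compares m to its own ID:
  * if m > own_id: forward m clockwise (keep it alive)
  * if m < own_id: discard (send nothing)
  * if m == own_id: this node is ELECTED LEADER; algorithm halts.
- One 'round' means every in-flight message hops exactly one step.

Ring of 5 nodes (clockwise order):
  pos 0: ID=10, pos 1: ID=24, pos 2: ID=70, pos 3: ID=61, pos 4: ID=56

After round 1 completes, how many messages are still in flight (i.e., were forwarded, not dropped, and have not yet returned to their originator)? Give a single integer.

Round 1: pos1(id24) recv 10: drop; pos2(id70) recv 24: drop; pos3(id61) recv 70: fwd; pos4(id56) recv 61: fwd; pos0(id10) recv 56: fwd
After round 1: 3 messages still in flight

Answer: 3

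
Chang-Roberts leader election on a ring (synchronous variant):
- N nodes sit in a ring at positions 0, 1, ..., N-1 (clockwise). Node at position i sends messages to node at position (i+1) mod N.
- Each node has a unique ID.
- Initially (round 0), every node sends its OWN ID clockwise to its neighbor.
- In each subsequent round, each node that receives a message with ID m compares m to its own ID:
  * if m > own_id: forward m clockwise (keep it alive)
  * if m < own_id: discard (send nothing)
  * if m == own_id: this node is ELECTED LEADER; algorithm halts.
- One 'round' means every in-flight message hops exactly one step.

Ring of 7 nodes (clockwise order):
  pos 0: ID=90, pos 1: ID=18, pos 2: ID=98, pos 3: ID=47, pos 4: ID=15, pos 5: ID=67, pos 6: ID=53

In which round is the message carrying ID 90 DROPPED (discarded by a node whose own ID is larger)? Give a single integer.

Round 1: pos1(id18) recv 90: fwd; pos2(id98) recv 18: drop; pos3(id47) recv 98: fwd; pos4(id15) recv 47: fwd; pos5(id67) recv 15: drop; pos6(id53) recv 67: fwd; pos0(id90) recv 53: drop
Round 2: pos2(id98) recv 90: drop; pos4(id15) recv 98: fwd; pos5(id67) recv 47: drop; pos0(id90) recv 67: drop
Round 3: pos5(id67) recv 98: fwd
Round 4: pos6(id53) recv 98: fwd
Round 5: pos0(id90) recv 98: fwd
Round 6: pos1(id18) recv 98: fwd
Round 7: pos2(id98) recv 98: ELECTED
Message ID 90 originates at pos 0; dropped at pos 2 in round 2

Answer: 2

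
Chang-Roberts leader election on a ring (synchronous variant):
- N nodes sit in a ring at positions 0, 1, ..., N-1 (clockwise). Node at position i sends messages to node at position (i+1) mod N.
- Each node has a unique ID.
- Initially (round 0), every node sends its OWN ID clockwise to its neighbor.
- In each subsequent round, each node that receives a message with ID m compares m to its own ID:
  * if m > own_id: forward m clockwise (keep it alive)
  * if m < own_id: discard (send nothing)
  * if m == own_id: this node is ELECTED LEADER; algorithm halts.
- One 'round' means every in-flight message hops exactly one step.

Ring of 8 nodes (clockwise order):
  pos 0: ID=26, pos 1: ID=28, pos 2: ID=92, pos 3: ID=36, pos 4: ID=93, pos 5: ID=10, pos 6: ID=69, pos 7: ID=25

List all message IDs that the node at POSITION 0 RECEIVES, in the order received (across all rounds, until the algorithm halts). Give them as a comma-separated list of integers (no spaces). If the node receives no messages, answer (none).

Answer: 25,69,93

Derivation:
Round 1: pos1(id28) recv 26: drop; pos2(id92) recv 28: drop; pos3(id36) recv 92: fwd; pos4(id93) recv 36: drop; pos5(id10) recv 93: fwd; pos6(id69) recv 10: drop; pos7(id25) recv 69: fwd; pos0(id26) recv 25: drop
Round 2: pos4(id93) recv 92: drop; pos6(id69) recv 93: fwd; pos0(id26) recv 69: fwd
Round 3: pos7(id25) recv 93: fwd; pos1(id28) recv 69: fwd
Round 4: pos0(id26) recv 93: fwd; pos2(id92) recv 69: drop
Round 5: pos1(id28) recv 93: fwd
Round 6: pos2(id92) recv 93: fwd
Round 7: pos3(id36) recv 93: fwd
Round 8: pos4(id93) recv 93: ELECTED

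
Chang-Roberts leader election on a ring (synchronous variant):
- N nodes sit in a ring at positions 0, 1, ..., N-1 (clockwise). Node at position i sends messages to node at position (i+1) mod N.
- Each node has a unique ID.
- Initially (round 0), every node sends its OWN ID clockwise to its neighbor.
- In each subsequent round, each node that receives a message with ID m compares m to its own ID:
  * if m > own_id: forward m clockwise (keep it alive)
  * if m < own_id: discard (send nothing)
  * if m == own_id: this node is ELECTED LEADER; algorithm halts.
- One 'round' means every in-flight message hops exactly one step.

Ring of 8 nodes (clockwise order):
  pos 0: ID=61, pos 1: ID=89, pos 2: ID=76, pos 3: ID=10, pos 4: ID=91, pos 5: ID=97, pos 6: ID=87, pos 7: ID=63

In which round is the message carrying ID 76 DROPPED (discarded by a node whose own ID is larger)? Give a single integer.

Round 1: pos1(id89) recv 61: drop; pos2(id76) recv 89: fwd; pos3(id10) recv 76: fwd; pos4(id91) recv 10: drop; pos5(id97) recv 91: drop; pos6(id87) recv 97: fwd; pos7(id63) recv 87: fwd; pos0(id61) recv 63: fwd
Round 2: pos3(id10) recv 89: fwd; pos4(id91) recv 76: drop; pos7(id63) recv 97: fwd; pos0(id61) recv 87: fwd; pos1(id89) recv 63: drop
Round 3: pos4(id91) recv 89: drop; pos0(id61) recv 97: fwd; pos1(id89) recv 87: drop
Round 4: pos1(id89) recv 97: fwd
Round 5: pos2(id76) recv 97: fwd
Round 6: pos3(id10) recv 97: fwd
Round 7: pos4(id91) recv 97: fwd
Round 8: pos5(id97) recv 97: ELECTED
Message ID 76 originates at pos 2; dropped at pos 4 in round 2

Answer: 2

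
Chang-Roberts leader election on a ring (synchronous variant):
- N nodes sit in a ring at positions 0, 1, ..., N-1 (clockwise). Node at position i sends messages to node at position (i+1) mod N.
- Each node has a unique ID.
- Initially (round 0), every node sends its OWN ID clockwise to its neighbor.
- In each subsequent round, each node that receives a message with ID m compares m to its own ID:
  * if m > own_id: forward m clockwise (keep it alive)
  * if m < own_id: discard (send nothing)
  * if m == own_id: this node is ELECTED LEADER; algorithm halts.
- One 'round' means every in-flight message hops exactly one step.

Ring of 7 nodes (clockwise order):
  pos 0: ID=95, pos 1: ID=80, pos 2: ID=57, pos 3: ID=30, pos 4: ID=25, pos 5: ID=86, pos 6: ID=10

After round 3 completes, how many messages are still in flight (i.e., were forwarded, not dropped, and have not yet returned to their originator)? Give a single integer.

Answer: 2

Derivation:
Round 1: pos1(id80) recv 95: fwd; pos2(id57) recv 80: fwd; pos3(id30) recv 57: fwd; pos4(id25) recv 30: fwd; pos5(id86) recv 25: drop; pos6(id10) recv 86: fwd; pos0(id95) recv 10: drop
Round 2: pos2(id57) recv 95: fwd; pos3(id30) recv 80: fwd; pos4(id25) recv 57: fwd; pos5(id86) recv 30: drop; pos0(id95) recv 86: drop
Round 3: pos3(id30) recv 95: fwd; pos4(id25) recv 80: fwd; pos5(id86) recv 57: drop
After round 3: 2 messages still in flight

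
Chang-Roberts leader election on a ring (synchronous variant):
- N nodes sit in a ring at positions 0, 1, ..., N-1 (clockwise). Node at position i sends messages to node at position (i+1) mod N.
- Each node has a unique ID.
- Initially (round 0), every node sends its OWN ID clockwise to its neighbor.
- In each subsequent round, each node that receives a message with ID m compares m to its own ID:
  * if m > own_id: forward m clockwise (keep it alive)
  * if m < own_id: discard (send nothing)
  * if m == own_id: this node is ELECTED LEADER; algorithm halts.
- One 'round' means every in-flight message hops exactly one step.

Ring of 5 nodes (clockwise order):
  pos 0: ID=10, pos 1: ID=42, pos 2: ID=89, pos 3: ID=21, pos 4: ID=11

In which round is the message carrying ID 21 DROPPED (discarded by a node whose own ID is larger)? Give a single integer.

Answer: 3

Derivation:
Round 1: pos1(id42) recv 10: drop; pos2(id89) recv 42: drop; pos3(id21) recv 89: fwd; pos4(id11) recv 21: fwd; pos0(id10) recv 11: fwd
Round 2: pos4(id11) recv 89: fwd; pos0(id10) recv 21: fwd; pos1(id42) recv 11: drop
Round 3: pos0(id10) recv 89: fwd; pos1(id42) recv 21: drop
Round 4: pos1(id42) recv 89: fwd
Round 5: pos2(id89) recv 89: ELECTED
Message ID 21 originates at pos 3; dropped at pos 1 in round 3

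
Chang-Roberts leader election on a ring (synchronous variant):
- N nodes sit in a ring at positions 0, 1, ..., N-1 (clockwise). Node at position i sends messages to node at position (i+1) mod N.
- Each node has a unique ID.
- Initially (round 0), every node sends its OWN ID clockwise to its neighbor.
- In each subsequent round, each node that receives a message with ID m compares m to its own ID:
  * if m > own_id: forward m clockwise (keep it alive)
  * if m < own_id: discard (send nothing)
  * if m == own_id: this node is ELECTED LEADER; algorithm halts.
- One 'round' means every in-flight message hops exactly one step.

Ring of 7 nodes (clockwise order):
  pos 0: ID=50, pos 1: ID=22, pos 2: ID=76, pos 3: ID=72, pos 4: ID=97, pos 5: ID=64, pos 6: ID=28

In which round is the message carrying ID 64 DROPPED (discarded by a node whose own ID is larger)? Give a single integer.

Answer: 4

Derivation:
Round 1: pos1(id22) recv 50: fwd; pos2(id76) recv 22: drop; pos3(id72) recv 76: fwd; pos4(id97) recv 72: drop; pos5(id64) recv 97: fwd; pos6(id28) recv 64: fwd; pos0(id50) recv 28: drop
Round 2: pos2(id76) recv 50: drop; pos4(id97) recv 76: drop; pos6(id28) recv 97: fwd; pos0(id50) recv 64: fwd
Round 3: pos0(id50) recv 97: fwd; pos1(id22) recv 64: fwd
Round 4: pos1(id22) recv 97: fwd; pos2(id76) recv 64: drop
Round 5: pos2(id76) recv 97: fwd
Round 6: pos3(id72) recv 97: fwd
Round 7: pos4(id97) recv 97: ELECTED
Message ID 64 originates at pos 5; dropped at pos 2 in round 4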